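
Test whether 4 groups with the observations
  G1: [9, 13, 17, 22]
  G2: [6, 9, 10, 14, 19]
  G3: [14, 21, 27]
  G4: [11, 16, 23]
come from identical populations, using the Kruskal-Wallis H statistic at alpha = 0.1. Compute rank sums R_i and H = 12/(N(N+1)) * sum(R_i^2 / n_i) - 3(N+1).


Step 1: Combine all N = 15 observations and assign midranks.
sorted (value, group, rank): (6,G2,1), (9,G1,2.5), (9,G2,2.5), (10,G2,4), (11,G4,5), (13,G1,6), (14,G2,7.5), (14,G3,7.5), (16,G4,9), (17,G1,10), (19,G2,11), (21,G3,12), (22,G1,13), (23,G4,14), (27,G3,15)
Step 2: Sum ranks within each group.
R_1 = 31.5 (n_1 = 4)
R_2 = 26 (n_2 = 5)
R_3 = 34.5 (n_3 = 3)
R_4 = 28 (n_4 = 3)
Step 3: H = 12/(N(N+1)) * sum(R_i^2/n_i) - 3(N+1)
     = 12/(15*16) * (31.5^2/4 + 26^2/5 + 34.5^2/3 + 28^2/3) - 3*16
     = 0.050000 * 1041.35 - 48
     = 4.067292.
Step 4: Ties present; correction factor C = 1 - 12/(15^3 - 15) = 0.996429. Corrected H = 4.067292 / 0.996429 = 4.081870.
Step 5: Under H0, H ~ chi^2(3); p-value = 0.252758.
Step 6: alpha = 0.1. fail to reject H0.

H = 4.0819, df = 3, p = 0.252758, fail to reject H0.


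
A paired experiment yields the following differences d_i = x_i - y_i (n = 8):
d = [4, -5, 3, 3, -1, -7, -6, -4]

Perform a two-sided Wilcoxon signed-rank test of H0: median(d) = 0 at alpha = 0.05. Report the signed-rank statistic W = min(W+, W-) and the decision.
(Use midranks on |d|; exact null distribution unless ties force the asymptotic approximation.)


Step 1: Drop any zero differences (none here) and take |d_i|.
|d| = [4, 5, 3, 3, 1, 7, 6, 4]
Step 2: Midrank |d_i| (ties get averaged ranks).
ranks: |4|->4.5, |5|->6, |3|->2.5, |3|->2.5, |1|->1, |7|->8, |6|->7, |4|->4.5
Step 3: Attach original signs; sum ranks with positive sign and with negative sign.
W+ = 4.5 + 2.5 + 2.5 = 9.5
W- = 6 + 1 + 8 + 7 + 4.5 = 26.5
(Check: W+ + W- = 36 should equal n(n+1)/2 = 36.)
Step 4: Test statistic W = min(W+, W-) = 9.5.
Step 5: Ties in |d|, so use the tie-corrected normal approximation.
        E[W] = n(n+1)/4 = 8*9/4 = 18.
        Tie groups: |d|=3 (t=2), |d|=4 (t=2); sum(t^3 - t) = 12.
        Var[W] = n(n+1)(2n+1)/24 - sum(t^3-t)/48 = 1224/24 - 12/48 = 50.75.
        z = (W - E[W]) / sqrt(Var[W]) = (9.5 - 18) / 7.1239 = -1.1932.
        Two-sided p = 2*Phi(z) = 0.232804.
Step 6: alpha = 0.05. fail to reject H0.

W+ = 9.5, W- = 26.5, W = min = 9.5, p = 0.232804, fail to reject H0.


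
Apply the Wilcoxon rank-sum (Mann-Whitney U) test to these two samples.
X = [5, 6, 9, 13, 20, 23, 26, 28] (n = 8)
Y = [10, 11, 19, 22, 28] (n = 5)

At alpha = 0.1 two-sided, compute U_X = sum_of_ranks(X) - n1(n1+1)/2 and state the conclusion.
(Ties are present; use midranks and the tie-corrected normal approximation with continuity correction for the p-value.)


Step 1: Combine and sort all 13 observations; assign midranks.
sorted (value, group): (5,X), (6,X), (9,X), (10,Y), (11,Y), (13,X), (19,Y), (20,X), (22,Y), (23,X), (26,X), (28,X), (28,Y)
ranks: 5->1, 6->2, 9->3, 10->4, 11->5, 13->6, 19->7, 20->8, 22->9, 23->10, 26->11, 28->12.5, 28->12.5
Step 2: Rank sum for X: R1 = 1 + 2 + 3 + 6 + 8 + 10 + 11 + 12.5 = 53.5.
Step 3: U_X = R1 - n1(n1+1)/2 = 53.5 - 8*9/2 = 53.5 - 36 = 17.5.
       U_Y = n1*n2 - U_X = 40 - 17.5 = 22.5.
Step 4: Ties are present, so use the tie-corrected normal approximation (with continuity correction) for the p-value.
Step 5: p-value = 0.769390; compare to alpha = 0.1. fail to reject H0.

U_X = 17.5, p = 0.769390, fail to reject H0 at alpha = 0.1.


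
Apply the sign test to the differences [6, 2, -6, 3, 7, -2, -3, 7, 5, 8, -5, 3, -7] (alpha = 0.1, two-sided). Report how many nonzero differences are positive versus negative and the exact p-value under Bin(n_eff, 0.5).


Step 1: Discard zero differences. Original n = 13; n_eff = number of nonzero differences = 13.
Nonzero differences (with sign): +6, +2, -6, +3, +7, -2, -3, +7, +5, +8, -5, +3, -7
Step 2: Count signs: positive = 8, negative = 5.
Step 3: Under H0: P(positive) = 0.5, so the number of positives S ~ Bin(13, 0.5).
Step 4: Two-sided exact p-value = sum of Bin(13,0.5) probabilities at or below the observed probability = 0.581055.
Step 5: alpha = 0.1. fail to reject H0.

n_eff = 13, pos = 8, neg = 5, p = 0.581055, fail to reject H0.


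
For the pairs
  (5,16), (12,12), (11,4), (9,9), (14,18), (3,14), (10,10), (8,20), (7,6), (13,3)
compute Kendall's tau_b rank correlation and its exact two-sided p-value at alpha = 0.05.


Step 1: Enumerate the 45 unordered pairs (i,j) with i<j and classify each by sign(x_j-x_i) * sign(y_j-y_i).
  (1,2):dx=+7,dy=-4->D; (1,3):dx=+6,dy=-12->D; (1,4):dx=+4,dy=-7->D; (1,5):dx=+9,dy=+2->C
  (1,6):dx=-2,dy=-2->C; (1,7):dx=+5,dy=-6->D; (1,8):dx=+3,dy=+4->C; (1,9):dx=+2,dy=-10->D
  (1,10):dx=+8,dy=-13->D; (2,3):dx=-1,dy=-8->C; (2,4):dx=-3,dy=-3->C; (2,5):dx=+2,dy=+6->C
  (2,6):dx=-9,dy=+2->D; (2,7):dx=-2,dy=-2->C; (2,8):dx=-4,dy=+8->D; (2,9):dx=-5,dy=-6->C
  (2,10):dx=+1,dy=-9->D; (3,4):dx=-2,dy=+5->D; (3,5):dx=+3,dy=+14->C; (3,6):dx=-8,dy=+10->D
  (3,7):dx=-1,dy=+6->D; (3,8):dx=-3,dy=+16->D; (3,9):dx=-4,dy=+2->D; (3,10):dx=+2,dy=-1->D
  (4,5):dx=+5,dy=+9->C; (4,6):dx=-6,dy=+5->D; (4,7):dx=+1,dy=+1->C; (4,8):dx=-1,dy=+11->D
  (4,9):dx=-2,dy=-3->C; (4,10):dx=+4,dy=-6->D; (5,6):dx=-11,dy=-4->C; (5,7):dx=-4,dy=-8->C
  (5,8):dx=-6,dy=+2->D; (5,9):dx=-7,dy=-12->C; (5,10):dx=-1,dy=-15->C; (6,7):dx=+7,dy=-4->D
  (6,8):dx=+5,dy=+6->C; (6,9):dx=+4,dy=-8->D; (6,10):dx=+10,dy=-11->D; (7,8):dx=-2,dy=+10->D
  (7,9):dx=-3,dy=-4->C; (7,10):dx=+3,dy=-7->D; (8,9):dx=-1,dy=-14->C; (8,10):dx=+5,dy=-17->D
  (9,10):dx=+6,dy=-3->D
Step 2: C = 19, D = 26, total pairs = 45.
Step 3: tau = (C - D)/(n(n-1)/2) = (19 - 26)/45 = -0.155556.
Step 4: Exact two-sided p-value (enumerate n! = 3628800 permutations of y under H0): p = 0.600654.
Step 5: alpha = 0.05. fail to reject H0.

tau_b = -0.1556 (C=19, D=26), p = 0.600654, fail to reject H0.


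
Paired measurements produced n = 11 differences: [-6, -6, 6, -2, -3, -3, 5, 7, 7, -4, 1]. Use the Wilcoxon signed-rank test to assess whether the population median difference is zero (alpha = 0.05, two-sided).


Step 1: Drop any zero differences (none here) and take |d_i|.
|d| = [6, 6, 6, 2, 3, 3, 5, 7, 7, 4, 1]
Step 2: Midrank |d_i| (ties get averaged ranks).
ranks: |6|->8, |6|->8, |6|->8, |2|->2, |3|->3.5, |3|->3.5, |5|->6, |7|->10.5, |7|->10.5, |4|->5, |1|->1
Step 3: Attach original signs; sum ranks with positive sign and with negative sign.
W+ = 8 + 6 + 10.5 + 10.5 + 1 = 36
W- = 8 + 8 + 2 + 3.5 + 3.5 + 5 = 30
(Check: W+ + W- = 66 should equal n(n+1)/2 = 66.)
Step 4: Test statistic W = min(W+, W-) = 30.
Step 5: Ties in |d|, so use the tie-corrected normal approximation.
        E[W] = n(n+1)/4 = 11*12/4 = 33.
        Tie groups: |d|=3 (t=2), |d|=6 (t=3), |d|=7 (t=2); sum(t^3 - t) = 36.
        Var[W] = n(n+1)(2n+1)/24 - sum(t^3-t)/48 = 3036/24 - 36/48 = 125.75.
        z = (W - E[W]) / sqrt(Var[W]) = (30 - 33) / 11.2138 = -0.2675.
        Two-sided p = 2*Phi(z) = 0.789064.
Step 6: alpha = 0.05. fail to reject H0.

W+ = 36, W- = 30, W = min = 30, p = 0.789064, fail to reject H0.


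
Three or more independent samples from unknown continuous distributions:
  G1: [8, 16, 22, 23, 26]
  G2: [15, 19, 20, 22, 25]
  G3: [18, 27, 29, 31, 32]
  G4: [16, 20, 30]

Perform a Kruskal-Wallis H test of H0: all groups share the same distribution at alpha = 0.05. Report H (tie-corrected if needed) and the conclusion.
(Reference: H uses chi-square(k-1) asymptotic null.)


Step 1: Combine all N = 18 observations and assign midranks.
sorted (value, group, rank): (8,G1,1), (15,G2,2), (16,G1,3.5), (16,G4,3.5), (18,G3,5), (19,G2,6), (20,G2,7.5), (20,G4,7.5), (22,G1,9.5), (22,G2,9.5), (23,G1,11), (25,G2,12), (26,G1,13), (27,G3,14), (29,G3,15), (30,G4,16), (31,G3,17), (32,G3,18)
Step 2: Sum ranks within each group.
R_1 = 38 (n_1 = 5)
R_2 = 37 (n_2 = 5)
R_3 = 69 (n_3 = 5)
R_4 = 27 (n_4 = 3)
Step 3: H = 12/(N(N+1)) * sum(R_i^2/n_i) - 3(N+1)
     = 12/(18*19) * (38^2/5 + 37^2/5 + 69^2/5 + 27^2/3) - 3*19
     = 0.035088 * 1757.8 - 57
     = 4.677193.
Step 4: Ties present; correction factor C = 1 - 18/(18^3 - 18) = 0.996904. Corrected H = 4.677193 / 0.996904 = 4.691718.
Step 5: Under H0, H ~ chi^2(3); p-value = 0.195814.
Step 6: alpha = 0.05. fail to reject H0.

H = 4.6917, df = 3, p = 0.195814, fail to reject H0.


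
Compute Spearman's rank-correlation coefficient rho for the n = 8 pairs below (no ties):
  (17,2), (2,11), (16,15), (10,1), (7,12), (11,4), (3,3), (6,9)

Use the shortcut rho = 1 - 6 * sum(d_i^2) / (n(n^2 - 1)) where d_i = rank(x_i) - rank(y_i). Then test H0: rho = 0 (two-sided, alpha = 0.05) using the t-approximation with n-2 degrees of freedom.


Step 1: Rank x and y separately (midranks; no ties here).
rank(x): 17->8, 2->1, 16->7, 10->5, 7->4, 11->6, 3->2, 6->3
rank(y): 2->2, 11->6, 15->8, 1->1, 12->7, 4->4, 3->3, 9->5
Step 2: d_i = R_x(i) - R_y(i); compute d_i^2.
  (8-2)^2=36, (1-6)^2=25, (7-8)^2=1, (5-1)^2=16, (4-7)^2=9, (6-4)^2=4, (2-3)^2=1, (3-5)^2=4
sum(d^2) = 96.
Step 3: rho = 1 - 6*96 / (8*(8^2 - 1)) = 1 - 576/504 = -0.142857.
Step 4: Under H0, t = rho * sqrt((n-2)/(1-rho^2)) = -0.3536 ~ t(6).
Step 5: Two-sided p-value from the t-distribution with 6 df = 0.735765.
Step 6: alpha = 0.05. fail to reject H0.

rho = -0.1429, p = 0.735765, fail to reject H0 at alpha = 0.05.


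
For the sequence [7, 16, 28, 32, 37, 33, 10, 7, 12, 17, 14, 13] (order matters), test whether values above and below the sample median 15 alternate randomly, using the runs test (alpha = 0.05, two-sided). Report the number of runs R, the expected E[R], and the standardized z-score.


Step 1: Compute median = 15; label A = above, B = below.
Labels in order: BAAAAABBBABB  (n_A = 6, n_B = 6)
Step 2: Count runs R = 5.
Step 3: Under H0 (random ordering), E[R] = 2*n_A*n_B/(n_A+n_B) + 1 = 2*6*6/12 + 1 = 7.0000.
        Var[R] = 2*n_A*n_B*(2*n_A*n_B - n_A - n_B) / ((n_A+n_B)^2 * (n_A+n_B-1)) = 4320/1584 = 2.7273.
        SD[R] = 1.6514.
Step 4: Continuity-corrected z = (R + 0.5 - E[R]) / SD[R] = (5 + 0.5 - 7.0000) / 1.6514 = -0.9083.
Step 5: Two-sided p-value via normal approximation = 2*(1 - Phi(|z|)) = 0.363722.
Step 6: alpha = 0.05. fail to reject H0.

R = 5, z = -0.9083, p = 0.363722, fail to reject H0.


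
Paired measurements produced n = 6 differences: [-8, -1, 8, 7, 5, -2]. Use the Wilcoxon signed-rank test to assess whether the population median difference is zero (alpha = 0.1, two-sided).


Step 1: Drop any zero differences (none here) and take |d_i|.
|d| = [8, 1, 8, 7, 5, 2]
Step 2: Midrank |d_i| (ties get averaged ranks).
ranks: |8|->5.5, |1|->1, |8|->5.5, |7|->4, |5|->3, |2|->2
Step 3: Attach original signs; sum ranks with positive sign and with negative sign.
W+ = 5.5 + 4 + 3 = 12.5
W- = 5.5 + 1 + 2 = 8.5
(Check: W+ + W- = 21 should equal n(n+1)/2 = 21.)
Step 4: Test statistic W = min(W+, W-) = 8.5.
Step 5: Ties in |d|, so use the tie-corrected normal approximation.
        E[W] = n(n+1)/4 = 6*7/4 = 10.5.
        Tie groups: |d|=8 (t=2); sum(t^3 - t) = 6.
        Var[W] = n(n+1)(2n+1)/24 - sum(t^3-t)/48 = 546/24 - 6/48 = 22.625.
        z = (W - E[W]) / sqrt(Var[W]) = (8.5 - 10.5) / 4.7566 = -0.4205.
        Two-sided p = 2*Phi(z) = 0.674142.
Step 6: alpha = 0.1. fail to reject H0.

W+ = 12.5, W- = 8.5, W = min = 8.5, p = 0.674142, fail to reject H0.


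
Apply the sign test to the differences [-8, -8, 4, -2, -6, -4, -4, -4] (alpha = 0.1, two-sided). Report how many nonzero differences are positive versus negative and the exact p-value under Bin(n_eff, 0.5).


Step 1: Discard zero differences. Original n = 8; n_eff = number of nonzero differences = 8.
Nonzero differences (with sign): -8, -8, +4, -2, -6, -4, -4, -4
Step 2: Count signs: positive = 1, negative = 7.
Step 3: Under H0: P(positive) = 0.5, so the number of positives S ~ Bin(8, 0.5).
Step 4: Two-sided exact p-value = sum of Bin(8,0.5) probabilities at or below the observed probability = 0.070312.
Step 5: alpha = 0.1. reject H0.

n_eff = 8, pos = 1, neg = 7, p = 0.070312, reject H0.


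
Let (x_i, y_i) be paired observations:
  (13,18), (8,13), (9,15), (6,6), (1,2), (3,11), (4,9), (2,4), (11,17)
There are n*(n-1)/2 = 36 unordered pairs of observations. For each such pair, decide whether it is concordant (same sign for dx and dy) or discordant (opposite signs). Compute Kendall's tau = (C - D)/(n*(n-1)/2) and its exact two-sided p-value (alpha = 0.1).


Step 1: Enumerate the 36 unordered pairs (i,j) with i<j and classify each by sign(x_j-x_i) * sign(y_j-y_i).
  (1,2):dx=-5,dy=-5->C; (1,3):dx=-4,dy=-3->C; (1,4):dx=-7,dy=-12->C; (1,5):dx=-12,dy=-16->C
  (1,6):dx=-10,dy=-7->C; (1,7):dx=-9,dy=-9->C; (1,8):dx=-11,dy=-14->C; (1,9):dx=-2,dy=-1->C
  (2,3):dx=+1,dy=+2->C; (2,4):dx=-2,dy=-7->C; (2,5):dx=-7,dy=-11->C; (2,6):dx=-5,dy=-2->C
  (2,7):dx=-4,dy=-4->C; (2,8):dx=-6,dy=-9->C; (2,9):dx=+3,dy=+4->C; (3,4):dx=-3,dy=-9->C
  (3,5):dx=-8,dy=-13->C; (3,6):dx=-6,dy=-4->C; (3,7):dx=-5,dy=-6->C; (3,8):dx=-7,dy=-11->C
  (3,9):dx=+2,dy=+2->C; (4,5):dx=-5,dy=-4->C; (4,6):dx=-3,dy=+5->D; (4,7):dx=-2,dy=+3->D
  (4,8):dx=-4,dy=-2->C; (4,9):dx=+5,dy=+11->C; (5,6):dx=+2,dy=+9->C; (5,7):dx=+3,dy=+7->C
  (5,8):dx=+1,dy=+2->C; (5,9):dx=+10,dy=+15->C; (6,7):dx=+1,dy=-2->D; (6,8):dx=-1,dy=-7->C
  (6,9):dx=+8,dy=+6->C; (7,8):dx=-2,dy=-5->C; (7,9):dx=+7,dy=+8->C; (8,9):dx=+9,dy=+13->C
Step 2: C = 33, D = 3, total pairs = 36.
Step 3: tau = (C - D)/(n(n-1)/2) = (33 - 3)/36 = 0.833333.
Step 4: Exact two-sided p-value (enumerate n! = 362880 permutations of y under H0): p = 0.000854.
Step 5: alpha = 0.1. reject H0.

tau_b = 0.8333 (C=33, D=3), p = 0.000854, reject H0.


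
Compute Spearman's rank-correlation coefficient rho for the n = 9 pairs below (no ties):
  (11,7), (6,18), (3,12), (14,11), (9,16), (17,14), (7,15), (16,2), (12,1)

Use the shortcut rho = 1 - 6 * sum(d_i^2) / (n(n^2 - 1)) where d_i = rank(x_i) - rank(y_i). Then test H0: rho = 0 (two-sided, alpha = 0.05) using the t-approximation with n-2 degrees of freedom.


Step 1: Rank x and y separately (midranks; no ties here).
rank(x): 11->5, 6->2, 3->1, 14->7, 9->4, 17->9, 7->3, 16->8, 12->6
rank(y): 7->3, 18->9, 12->5, 11->4, 16->8, 14->6, 15->7, 2->2, 1->1
Step 2: d_i = R_x(i) - R_y(i); compute d_i^2.
  (5-3)^2=4, (2-9)^2=49, (1-5)^2=16, (7-4)^2=9, (4-8)^2=16, (9-6)^2=9, (3-7)^2=16, (8-2)^2=36, (6-1)^2=25
sum(d^2) = 180.
Step 3: rho = 1 - 6*180 / (9*(9^2 - 1)) = 1 - 1080/720 = -0.500000.
Step 4: Under H0, t = rho * sqrt((n-2)/(1-rho^2)) = -1.5275 ~ t(7).
Step 5: Two-sided p-value from the t-distribution with 7 df = 0.170471.
Step 6: alpha = 0.05. fail to reject H0.

rho = -0.5000, p = 0.170471, fail to reject H0 at alpha = 0.05.


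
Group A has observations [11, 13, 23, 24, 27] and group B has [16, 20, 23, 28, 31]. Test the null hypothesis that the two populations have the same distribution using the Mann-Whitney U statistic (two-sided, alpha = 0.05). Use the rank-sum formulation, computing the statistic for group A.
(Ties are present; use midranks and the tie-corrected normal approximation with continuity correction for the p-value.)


Step 1: Combine and sort all 10 observations; assign midranks.
sorted (value, group): (11,X), (13,X), (16,Y), (20,Y), (23,X), (23,Y), (24,X), (27,X), (28,Y), (31,Y)
ranks: 11->1, 13->2, 16->3, 20->4, 23->5.5, 23->5.5, 24->7, 27->8, 28->9, 31->10
Step 2: Rank sum for X: R1 = 1 + 2 + 5.5 + 7 + 8 = 23.5.
Step 3: U_X = R1 - n1(n1+1)/2 = 23.5 - 5*6/2 = 23.5 - 15 = 8.5.
       U_Y = n1*n2 - U_X = 25 - 8.5 = 16.5.
Step 4: Ties are present, so use the tie-corrected normal approximation (with continuity correction) for the p-value.
Step 5: p-value = 0.463344; compare to alpha = 0.05. fail to reject H0.

U_X = 8.5, p = 0.463344, fail to reject H0 at alpha = 0.05.


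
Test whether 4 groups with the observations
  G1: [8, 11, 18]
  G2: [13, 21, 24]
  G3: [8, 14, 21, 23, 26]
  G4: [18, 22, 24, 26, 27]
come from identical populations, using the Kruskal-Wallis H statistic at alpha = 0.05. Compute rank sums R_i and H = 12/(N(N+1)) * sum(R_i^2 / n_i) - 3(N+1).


Step 1: Combine all N = 16 observations and assign midranks.
sorted (value, group, rank): (8,G1,1.5), (8,G3,1.5), (11,G1,3), (13,G2,4), (14,G3,5), (18,G1,6.5), (18,G4,6.5), (21,G2,8.5), (21,G3,8.5), (22,G4,10), (23,G3,11), (24,G2,12.5), (24,G4,12.5), (26,G3,14.5), (26,G4,14.5), (27,G4,16)
Step 2: Sum ranks within each group.
R_1 = 11 (n_1 = 3)
R_2 = 25 (n_2 = 3)
R_3 = 40.5 (n_3 = 5)
R_4 = 59.5 (n_4 = 5)
Step 3: H = 12/(N(N+1)) * sum(R_i^2/n_i) - 3(N+1)
     = 12/(16*17) * (11^2/3 + 25^2/3 + 40.5^2/5 + 59.5^2/5) - 3*17
     = 0.044118 * 1284.77 - 51
     = 5.680882.
Step 4: Ties present; correction factor C = 1 - 30/(16^3 - 16) = 0.992647. Corrected H = 5.680882 / 0.992647 = 5.722963.
Step 5: Under H0, H ~ chi^2(3); p-value = 0.125895.
Step 6: alpha = 0.05. fail to reject H0.

H = 5.7230, df = 3, p = 0.125895, fail to reject H0.


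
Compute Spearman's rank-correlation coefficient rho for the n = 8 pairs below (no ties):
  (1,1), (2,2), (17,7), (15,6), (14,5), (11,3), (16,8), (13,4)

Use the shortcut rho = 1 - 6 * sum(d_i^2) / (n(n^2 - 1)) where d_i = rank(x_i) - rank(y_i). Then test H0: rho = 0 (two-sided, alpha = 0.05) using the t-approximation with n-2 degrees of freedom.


Step 1: Rank x and y separately (midranks; no ties here).
rank(x): 1->1, 2->2, 17->8, 15->6, 14->5, 11->3, 16->7, 13->4
rank(y): 1->1, 2->2, 7->7, 6->6, 5->5, 3->3, 8->8, 4->4
Step 2: d_i = R_x(i) - R_y(i); compute d_i^2.
  (1-1)^2=0, (2-2)^2=0, (8-7)^2=1, (6-6)^2=0, (5-5)^2=0, (3-3)^2=0, (7-8)^2=1, (4-4)^2=0
sum(d^2) = 2.
Step 3: rho = 1 - 6*2 / (8*(8^2 - 1)) = 1 - 12/504 = 0.976190.
Step 4: Under H0, t = rho * sqrt((n-2)/(1-rho^2)) = 11.0235 ~ t(6).
Step 5: Two-sided p-value from the t-distribution with 6 df = 0.000033.
Step 6: alpha = 0.05. reject H0.

rho = 0.9762, p = 0.000033, reject H0 at alpha = 0.05.


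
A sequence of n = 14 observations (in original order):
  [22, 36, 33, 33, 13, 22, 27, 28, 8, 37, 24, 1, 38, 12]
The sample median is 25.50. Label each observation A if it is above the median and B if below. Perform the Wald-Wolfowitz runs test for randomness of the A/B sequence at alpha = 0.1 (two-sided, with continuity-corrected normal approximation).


Step 1: Compute median = 25.50; label A = above, B = below.
Labels in order: BAAABBAABABBAB  (n_A = 7, n_B = 7)
Step 2: Count runs R = 9.
Step 3: Under H0 (random ordering), E[R] = 2*n_A*n_B/(n_A+n_B) + 1 = 2*7*7/14 + 1 = 8.0000.
        Var[R] = 2*n_A*n_B*(2*n_A*n_B - n_A - n_B) / ((n_A+n_B)^2 * (n_A+n_B-1)) = 8232/2548 = 3.2308.
        SD[R] = 1.7974.
Step 4: Continuity-corrected z = (R - 0.5 - E[R]) / SD[R] = (9 - 0.5 - 8.0000) / 1.7974 = 0.2782.
Step 5: Two-sided p-value via normal approximation = 2*(1 - Phi(|z|)) = 0.780879.
Step 6: alpha = 0.1. fail to reject H0.

R = 9, z = 0.2782, p = 0.780879, fail to reject H0.


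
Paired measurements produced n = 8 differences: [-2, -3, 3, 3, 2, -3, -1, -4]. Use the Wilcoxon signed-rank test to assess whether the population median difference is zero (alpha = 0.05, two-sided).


Step 1: Drop any zero differences (none here) and take |d_i|.
|d| = [2, 3, 3, 3, 2, 3, 1, 4]
Step 2: Midrank |d_i| (ties get averaged ranks).
ranks: |2|->2.5, |3|->5.5, |3|->5.5, |3|->5.5, |2|->2.5, |3|->5.5, |1|->1, |4|->8
Step 3: Attach original signs; sum ranks with positive sign and with negative sign.
W+ = 5.5 + 5.5 + 2.5 = 13.5
W- = 2.5 + 5.5 + 5.5 + 1 + 8 = 22.5
(Check: W+ + W- = 36 should equal n(n+1)/2 = 36.)
Step 4: Test statistic W = min(W+, W-) = 13.5.
Step 5: Ties in |d|, so use the tie-corrected normal approximation.
        E[W] = n(n+1)/4 = 8*9/4 = 18.
        Tie groups: |d|=2 (t=2), |d|=3 (t=4); sum(t^3 - t) = 66.
        Var[W] = n(n+1)(2n+1)/24 - sum(t^3-t)/48 = 1224/24 - 66/48 = 49.625.
        z = (W - E[W]) / sqrt(Var[W]) = (13.5 - 18) / 7.0445 = -0.6388.
        Two-sided p = 2*Phi(z) = 0.522956.
Step 6: alpha = 0.05. fail to reject H0.

W+ = 13.5, W- = 22.5, W = min = 13.5, p = 0.522956, fail to reject H0.


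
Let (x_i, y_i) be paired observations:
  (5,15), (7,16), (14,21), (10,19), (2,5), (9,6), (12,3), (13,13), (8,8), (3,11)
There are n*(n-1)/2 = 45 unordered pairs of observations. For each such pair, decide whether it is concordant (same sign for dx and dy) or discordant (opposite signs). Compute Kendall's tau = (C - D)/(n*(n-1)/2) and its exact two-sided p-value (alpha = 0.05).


Step 1: Enumerate the 45 unordered pairs (i,j) with i<j and classify each by sign(x_j-x_i) * sign(y_j-y_i).
  (1,2):dx=+2,dy=+1->C; (1,3):dx=+9,dy=+6->C; (1,4):dx=+5,dy=+4->C; (1,5):dx=-3,dy=-10->C
  (1,6):dx=+4,dy=-9->D; (1,7):dx=+7,dy=-12->D; (1,8):dx=+8,dy=-2->D; (1,9):dx=+3,dy=-7->D
  (1,10):dx=-2,dy=-4->C; (2,3):dx=+7,dy=+5->C; (2,4):dx=+3,dy=+3->C; (2,5):dx=-5,dy=-11->C
  (2,6):dx=+2,dy=-10->D; (2,7):dx=+5,dy=-13->D; (2,8):dx=+6,dy=-3->D; (2,9):dx=+1,dy=-8->D
  (2,10):dx=-4,dy=-5->C; (3,4):dx=-4,dy=-2->C; (3,5):dx=-12,dy=-16->C; (3,6):dx=-5,dy=-15->C
  (3,7):dx=-2,dy=-18->C; (3,8):dx=-1,dy=-8->C; (3,9):dx=-6,dy=-13->C; (3,10):dx=-11,dy=-10->C
  (4,5):dx=-8,dy=-14->C; (4,6):dx=-1,dy=-13->C; (4,7):dx=+2,dy=-16->D; (4,8):dx=+3,dy=-6->D
  (4,9):dx=-2,dy=-11->C; (4,10):dx=-7,dy=-8->C; (5,6):dx=+7,dy=+1->C; (5,7):dx=+10,dy=-2->D
  (5,8):dx=+11,dy=+8->C; (5,9):dx=+6,dy=+3->C; (5,10):dx=+1,dy=+6->C; (6,7):dx=+3,dy=-3->D
  (6,8):dx=+4,dy=+7->C; (6,9):dx=-1,dy=+2->D; (6,10):dx=-6,dy=+5->D; (7,8):dx=+1,dy=+10->C
  (7,9):dx=-4,dy=+5->D; (7,10):dx=-9,dy=+8->D; (8,9):dx=-5,dy=-5->C; (8,10):dx=-10,dy=-2->C
  (9,10):dx=-5,dy=+3->D
Step 2: C = 28, D = 17, total pairs = 45.
Step 3: tau = (C - D)/(n(n-1)/2) = (28 - 17)/45 = 0.244444.
Step 4: Exact two-sided p-value (enumerate n! = 3628800 permutations of y under H0): p = 0.380720.
Step 5: alpha = 0.05. fail to reject H0.

tau_b = 0.2444 (C=28, D=17), p = 0.380720, fail to reject H0.


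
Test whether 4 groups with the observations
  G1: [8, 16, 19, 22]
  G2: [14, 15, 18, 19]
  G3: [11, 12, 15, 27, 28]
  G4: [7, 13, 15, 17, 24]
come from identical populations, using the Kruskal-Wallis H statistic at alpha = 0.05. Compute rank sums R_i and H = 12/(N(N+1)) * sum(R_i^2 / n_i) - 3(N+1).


Step 1: Combine all N = 18 observations and assign midranks.
sorted (value, group, rank): (7,G4,1), (8,G1,2), (11,G3,3), (12,G3,4), (13,G4,5), (14,G2,6), (15,G2,8), (15,G3,8), (15,G4,8), (16,G1,10), (17,G4,11), (18,G2,12), (19,G1,13.5), (19,G2,13.5), (22,G1,15), (24,G4,16), (27,G3,17), (28,G3,18)
Step 2: Sum ranks within each group.
R_1 = 40.5 (n_1 = 4)
R_2 = 39.5 (n_2 = 4)
R_3 = 50 (n_3 = 5)
R_4 = 41 (n_4 = 5)
Step 3: H = 12/(N(N+1)) * sum(R_i^2/n_i) - 3(N+1)
     = 12/(18*19) * (40.5^2/4 + 39.5^2/4 + 50^2/5 + 41^2/5) - 3*19
     = 0.035088 * 1636.33 - 57
     = 0.414912.
Step 4: Ties present; correction factor C = 1 - 30/(18^3 - 18) = 0.994840. Corrected H = 0.414912 / 0.994840 = 0.417064.
Step 5: Under H0, H ~ chi^2(3); p-value = 0.936695.
Step 6: alpha = 0.05. fail to reject H0.

H = 0.4171, df = 3, p = 0.936695, fail to reject H0.


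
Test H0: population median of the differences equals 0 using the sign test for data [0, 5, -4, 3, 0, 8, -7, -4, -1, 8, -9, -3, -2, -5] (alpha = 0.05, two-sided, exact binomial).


Step 1: Discard zero differences. Original n = 14; n_eff = number of nonzero differences = 12.
Nonzero differences (with sign): +5, -4, +3, +8, -7, -4, -1, +8, -9, -3, -2, -5
Step 2: Count signs: positive = 4, negative = 8.
Step 3: Under H0: P(positive) = 0.5, so the number of positives S ~ Bin(12, 0.5).
Step 4: Two-sided exact p-value = sum of Bin(12,0.5) probabilities at or below the observed probability = 0.387695.
Step 5: alpha = 0.05. fail to reject H0.

n_eff = 12, pos = 4, neg = 8, p = 0.387695, fail to reject H0.


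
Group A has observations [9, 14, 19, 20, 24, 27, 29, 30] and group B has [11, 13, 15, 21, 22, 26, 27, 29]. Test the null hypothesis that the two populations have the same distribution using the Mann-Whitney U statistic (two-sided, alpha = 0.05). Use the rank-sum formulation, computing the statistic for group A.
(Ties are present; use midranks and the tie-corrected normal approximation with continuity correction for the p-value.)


Step 1: Combine and sort all 16 observations; assign midranks.
sorted (value, group): (9,X), (11,Y), (13,Y), (14,X), (15,Y), (19,X), (20,X), (21,Y), (22,Y), (24,X), (26,Y), (27,X), (27,Y), (29,X), (29,Y), (30,X)
ranks: 9->1, 11->2, 13->3, 14->4, 15->5, 19->6, 20->7, 21->8, 22->9, 24->10, 26->11, 27->12.5, 27->12.5, 29->14.5, 29->14.5, 30->16
Step 2: Rank sum for X: R1 = 1 + 4 + 6 + 7 + 10 + 12.5 + 14.5 + 16 = 71.
Step 3: U_X = R1 - n1(n1+1)/2 = 71 - 8*9/2 = 71 - 36 = 35.
       U_Y = n1*n2 - U_X = 64 - 35 = 29.
Step 4: Ties are present, so use the tie-corrected normal approximation (with continuity correction) for the p-value.
Step 5: p-value = 0.792597; compare to alpha = 0.05. fail to reject H0.

U_X = 35, p = 0.792597, fail to reject H0 at alpha = 0.05.


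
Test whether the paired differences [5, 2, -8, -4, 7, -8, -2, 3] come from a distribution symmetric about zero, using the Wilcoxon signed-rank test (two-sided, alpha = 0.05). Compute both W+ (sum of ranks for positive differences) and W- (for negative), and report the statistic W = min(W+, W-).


Step 1: Drop any zero differences (none here) and take |d_i|.
|d| = [5, 2, 8, 4, 7, 8, 2, 3]
Step 2: Midrank |d_i| (ties get averaged ranks).
ranks: |5|->5, |2|->1.5, |8|->7.5, |4|->4, |7|->6, |8|->7.5, |2|->1.5, |3|->3
Step 3: Attach original signs; sum ranks with positive sign and with negative sign.
W+ = 5 + 1.5 + 6 + 3 = 15.5
W- = 7.5 + 4 + 7.5 + 1.5 = 20.5
(Check: W+ + W- = 36 should equal n(n+1)/2 = 36.)
Step 4: Test statistic W = min(W+, W-) = 15.5.
Step 5: Ties in |d|, so use the tie-corrected normal approximation.
        E[W] = n(n+1)/4 = 8*9/4 = 18.
        Tie groups: |d|=2 (t=2), |d|=8 (t=2); sum(t^3 - t) = 12.
        Var[W] = n(n+1)(2n+1)/24 - sum(t^3-t)/48 = 1224/24 - 12/48 = 50.75.
        z = (W - E[W]) / sqrt(Var[W]) = (15.5 - 18) / 7.1239 = -0.3509.
        Two-sided p = 2*Phi(z) = 0.725640.
Step 6: alpha = 0.05. fail to reject H0.

W+ = 15.5, W- = 20.5, W = min = 15.5, p = 0.725640, fail to reject H0.


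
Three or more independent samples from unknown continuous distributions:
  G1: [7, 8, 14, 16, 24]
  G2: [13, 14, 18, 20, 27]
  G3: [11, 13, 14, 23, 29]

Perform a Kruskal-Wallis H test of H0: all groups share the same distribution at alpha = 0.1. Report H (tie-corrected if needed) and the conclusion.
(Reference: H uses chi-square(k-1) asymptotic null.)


Step 1: Combine all N = 15 observations and assign midranks.
sorted (value, group, rank): (7,G1,1), (8,G1,2), (11,G3,3), (13,G2,4.5), (13,G3,4.5), (14,G1,7), (14,G2,7), (14,G3,7), (16,G1,9), (18,G2,10), (20,G2,11), (23,G3,12), (24,G1,13), (27,G2,14), (29,G3,15)
Step 2: Sum ranks within each group.
R_1 = 32 (n_1 = 5)
R_2 = 46.5 (n_2 = 5)
R_3 = 41.5 (n_3 = 5)
Step 3: H = 12/(N(N+1)) * sum(R_i^2/n_i) - 3(N+1)
     = 12/(15*16) * (32^2/5 + 46.5^2/5 + 41.5^2/5) - 3*16
     = 0.050000 * 981.7 - 48
     = 1.085000.
Step 4: Ties present; correction factor C = 1 - 30/(15^3 - 15) = 0.991071. Corrected H = 1.085000 / 0.991071 = 1.094775.
Step 5: Under H0, H ~ chi^2(2); p-value = 0.578459.
Step 6: alpha = 0.1. fail to reject H0.

H = 1.0948, df = 2, p = 0.578459, fail to reject H0.


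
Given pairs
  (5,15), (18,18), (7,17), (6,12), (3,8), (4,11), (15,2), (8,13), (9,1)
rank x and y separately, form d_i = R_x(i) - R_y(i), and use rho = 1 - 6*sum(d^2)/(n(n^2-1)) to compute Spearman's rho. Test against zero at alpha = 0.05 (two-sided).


Step 1: Rank x and y separately (midranks; no ties here).
rank(x): 5->3, 18->9, 7->5, 6->4, 3->1, 4->2, 15->8, 8->6, 9->7
rank(y): 15->7, 18->9, 17->8, 12->5, 8->3, 11->4, 2->2, 13->6, 1->1
Step 2: d_i = R_x(i) - R_y(i); compute d_i^2.
  (3-7)^2=16, (9-9)^2=0, (5-8)^2=9, (4-5)^2=1, (1-3)^2=4, (2-4)^2=4, (8-2)^2=36, (6-6)^2=0, (7-1)^2=36
sum(d^2) = 106.
Step 3: rho = 1 - 6*106 / (9*(9^2 - 1)) = 1 - 636/720 = 0.116667.
Step 4: Under H0, t = rho * sqrt((n-2)/(1-rho^2)) = 0.3108 ~ t(7).
Step 5: Two-sided p-value from the t-distribution with 7 df = 0.765008.
Step 6: alpha = 0.05. fail to reject H0.

rho = 0.1167, p = 0.765008, fail to reject H0 at alpha = 0.05.


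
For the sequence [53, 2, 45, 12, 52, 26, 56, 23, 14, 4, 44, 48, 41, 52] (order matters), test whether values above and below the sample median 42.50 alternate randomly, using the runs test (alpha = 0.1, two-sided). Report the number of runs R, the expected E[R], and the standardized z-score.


Step 1: Compute median = 42.50; label A = above, B = below.
Labels in order: ABABABABBBAABA  (n_A = 7, n_B = 7)
Step 2: Count runs R = 11.
Step 3: Under H0 (random ordering), E[R] = 2*n_A*n_B/(n_A+n_B) + 1 = 2*7*7/14 + 1 = 8.0000.
        Var[R] = 2*n_A*n_B*(2*n_A*n_B - n_A - n_B) / ((n_A+n_B)^2 * (n_A+n_B-1)) = 8232/2548 = 3.2308.
        SD[R] = 1.7974.
Step 4: Continuity-corrected z = (R - 0.5 - E[R]) / SD[R] = (11 - 0.5 - 8.0000) / 1.7974 = 1.3909.
Step 5: Two-sided p-value via normal approximation = 2*(1 - Phi(|z|)) = 0.164264.
Step 6: alpha = 0.1. fail to reject H0.

R = 11, z = 1.3909, p = 0.164264, fail to reject H0.


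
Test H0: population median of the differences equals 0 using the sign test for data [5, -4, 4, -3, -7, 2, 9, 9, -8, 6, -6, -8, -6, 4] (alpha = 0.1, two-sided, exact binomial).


Step 1: Discard zero differences. Original n = 14; n_eff = number of nonzero differences = 14.
Nonzero differences (with sign): +5, -4, +4, -3, -7, +2, +9, +9, -8, +6, -6, -8, -6, +4
Step 2: Count signs: positive = 7, negative = 7.
Step 3: Under H0: P(positive) = 0.5, so the number of positives S ~ Bin(14, 0.5).
Step 4: Two-sided exact p-value = sum of Bin(14,0.5) probabilities at or below the observed probability = 1.000000.
Step 5: alpha = 0.1. fail to reject H0.

n_eff = 14, pos = 7, neg = 7, p = 1.000000, fail to reject H0.


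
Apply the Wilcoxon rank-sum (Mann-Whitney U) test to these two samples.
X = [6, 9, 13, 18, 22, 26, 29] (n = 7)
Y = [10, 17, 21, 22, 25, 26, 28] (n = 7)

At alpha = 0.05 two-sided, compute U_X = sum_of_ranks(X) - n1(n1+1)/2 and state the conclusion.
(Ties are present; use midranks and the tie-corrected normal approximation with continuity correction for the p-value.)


Step 1: Combine and sort all 14 observations; assign midranks.
sorted (value, group): (6,X), (9,X), (10,Y), (13,X), (17,Y), (18,X), (21,Y), (22,X), (22,Y), (25,Y), (26,X), (26,Y), (28,Y), (29,X)
ranks: 6->1, 9->2, 10->3, 13->4, 17->5, 18->6, 21->7, 22->8.5, 22->8.5, 25->10, 26->11.5, 26->11.5, 28->13, 29->14
Step 2: Rank sum for X: R1 = 1 + 2 + 4 + 6 + 8.5 + 11.5 + 14 = 47.
Step 3: U_X = R1 - n1(n1+1)/2 = 47 - 7*8/2 = 47 - 28 = 19.
       U_Y = n1*n2 - U_X = 49 - 19 = 30.
Step 4: Ties are present, so use the tie-corrected normal approximation (with continuity correction) for the p-value.
Step 5: p-value = 0.521987; compare to alpha = 0.05. fail to reject H0.

U_X = 19, p = 0.521987, fail to reject H0 at alpha = 0.05.


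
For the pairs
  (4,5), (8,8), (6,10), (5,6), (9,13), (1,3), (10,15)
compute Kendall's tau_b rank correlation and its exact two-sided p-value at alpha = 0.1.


Step 1: Enumerate the 21 unordered pairs (i,j) with i<j and classify each by sign(x_j-x_i) * sign(y_j-y_i).
  (1,2):dx=+4,dy=+3->C; (1,3):dx=+2,dy=+5->C; (1,4):dx=+1,dy=+1->C; (1,5):dx=+5,dy=+8->C
  (1,6):dx=-3,dy=-2->C; (1,7):dx=+6,dy=+10->C; (2,3):dx=-2,dy=+2->D; (2,4):dx=-3,dy=-2->C
  (2,5):dx=+1,dy=+5->C; (2,6):dx=-7,dy=-5->C; (2,7):dx=+2,dy=+7->C; (3,4):dx=-1,dy=-4->C
  (3,5):dx=+3,dy=+3->C; (3,6):dx=-5,dy=-7->C; (3,7):dx=+4,dy=+5->C; (4,5):dx=+4,dy=+7->C
  (4,6):dx=-4,dy=-3->C; (4,7):dx=+5,dy=+9->C; (5,6):dx=-8,dy=-10->C; (5,7):dx=+1,dy=+2->C
  (6,7):dx=+9,dy=+12->C
Step 2: C = 20, D = 1, total pairs = 21.
Step 3: tau = (C - D)/(n(n-1)/2) = (20 - 1)/21 = 0.904762.
Step 4: Exact two-sided p-value (enumerate n! = 5040 permutations of y under H0): p = 0.002778.
Step 5: alpha = 0.1. reject H0.

tau_b = 0.9048 (C=20, D=1), p = 0.002778, reject H0.


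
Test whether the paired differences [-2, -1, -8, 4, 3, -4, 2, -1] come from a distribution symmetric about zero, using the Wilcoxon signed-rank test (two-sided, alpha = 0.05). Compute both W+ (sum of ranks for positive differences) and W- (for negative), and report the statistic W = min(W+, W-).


Step 1: Drop any zero differences (none here) and take |d_i|.
|d| = [2, 1, 8, 4, 3, 4, 2, 1]
Step 2: Midrank |d_i| (ties get averaged ranks).
ranks: |2|->3.5, |1|->1.5, |8|->8, |4|->6.5, |3|->5, |4|->6.5, |2|->3.5, |1|->1.5
Step 3: Attach original signs; sum ranks with positive sign and with negative sign.
W+ = 6.5 + 5 + 3.5 = 15
W- = 3.5 + 1.5 + 8 + 6.5 + 1.5 = 21
(Check: W+ + W- = 36 should equal n(n+1)/2 = 36.)
Step 4: Test statistic W = min(W+, W-) = 15.
Step 5: Ties in |d|, so use the tie-corrected normal approximation.
        E[W] = n(n+1)/4 = 8*9/4 = 18.
        Tie groups: |d|=1 (t=2), |d|=2 (t=2), |d|=4 (t=2); sum(t^3 - t) = 18.
        Var[W] = n(n+1)(2n+1)/24 - sum(t^3-t)/48 = 1224/24 - 18/48 = 50.625.
        z = (W - E[W]) / sqrt(Var[W]) = (15 - 18) / 7.1151 = -0.4216.
        Two-sided p = 2*Phi(z) = 0.673290.
Step 6: alpha = 0.05. fail to reject H0.

W+ = 15, W- = 21, W = min = 15, p = 0.673290, fail to reject H0.


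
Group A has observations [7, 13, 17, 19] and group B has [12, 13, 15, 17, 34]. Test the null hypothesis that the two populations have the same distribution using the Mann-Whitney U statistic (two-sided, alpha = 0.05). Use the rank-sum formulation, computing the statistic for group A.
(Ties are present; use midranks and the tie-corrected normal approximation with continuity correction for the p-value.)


Step 1: Combine and sort all 9 observations; assign midranks.
sorted (value, group): (7,X), (12,Y), (13,X), (13,Y), (15,Y), (17,X), (17,Y), (19,X), (34,Y)
ranks: 7->1, 12->2, 13->3.5, 13->3.5, 15->5, 17->6.5, 17->6.5, 19->8, 34->9
Step 2: Rank sum for X: R1 = 1 + 3.5 + 6.5 + 8 = 19.
Step 3: U_X = R1 - n1(n1+1)/2 = 19 - 4*5/2 = 19 - 10 = 9.
       U_Y = n1*n2 - U_X = 20 - 9 = 11.
Step 4: Ties are present, so use the tie-corrected normal approximation (with continuity correction) for the p-value.
Step 5: p-value = 0.901705; compare to alpha = 0.05. fail to reject H0.

U_X = 9, p = 0.901705, fail to reject H0 at alpha = 0.05.


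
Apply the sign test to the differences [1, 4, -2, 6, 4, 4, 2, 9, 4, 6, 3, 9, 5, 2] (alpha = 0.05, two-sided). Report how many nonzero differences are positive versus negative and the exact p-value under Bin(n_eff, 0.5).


Step 1: Discard zero differences. Original n = 14; n_eff = number of nonzero differences = 14.
Nonzero differences (with sign): +1, +4, -2, +6, +4, +4, +2, +9, +4, +6, +3, +9, +5, +2
Step 2: Count signs: positive = 13, negative = 1.
Step 3: Under H0: P(positive) = 0.5, so the number of positives S ~ Bin(14, 0.5).
Step 4: Two-sided exact p-value = sum of Bin(14,0.5) probabilities at or below the observed probability = 0.001831.
Step 5: alpha = 0.05. reject H0.

n_eff = 14, pos = 13, neg = 1, p = 0.001831, reject H0.


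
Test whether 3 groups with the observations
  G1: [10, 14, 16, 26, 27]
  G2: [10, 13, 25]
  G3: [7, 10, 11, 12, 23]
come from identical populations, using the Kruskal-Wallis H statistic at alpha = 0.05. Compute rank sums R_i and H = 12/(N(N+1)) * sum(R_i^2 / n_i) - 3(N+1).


Step 1: Combine all N = 13 observations and assign midranks.
sorted (value, group, rank): (7,G3,1), (10,G1,3), (10,G2,3), (10,G3,3), (11,G3,5), (12,G3,6), (13,G2,7), (14,G1,8), (16,G1,9), (23,G3,10), (25,G2,11), (26,G1,12), (27,G1,13)
Step 2: Sum ranks within each group.
R_1 = 45 (n_1 = 5)
R_2 = 21 (n_2 = 3)
R_3 = 25 (n_3 = 5)
Step 3: H = 12/(N(N+1)) * sum(R_i^2/n_i) - 3(N+1)
     = 12/(13*14) * (45^2/5 + 21^2/3 + 25^2/5) - 3*14
     = 0.065934 * 677 - 42
     = 2.637363.
Step 4: Ties present; correction factor C = 1 - 24/(13^3 - 13) = 0.989011. Corrected H = 2.637363 / 0.989011 = 2.666667.
Step 5: Under H0, H ~ chi^2(2); p-value = 0.263597.
Step 6: alpha = 0.05. fail to reject H0.

H = 2.6667, df = 2, p = 0.263597, fail to reject H0.


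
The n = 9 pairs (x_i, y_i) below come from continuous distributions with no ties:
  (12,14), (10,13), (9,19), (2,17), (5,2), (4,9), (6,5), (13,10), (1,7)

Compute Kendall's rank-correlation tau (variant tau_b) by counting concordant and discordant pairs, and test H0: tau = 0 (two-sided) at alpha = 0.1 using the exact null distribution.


Step 1: Enumerate the 36 unordered pairs (i,j) with i<j and classify each by sign(x_j-x_i) * sign(y_j-y_i).
  (1,2):dx=-2,dy=-1->C; (1,3):dx=-3,dy=+5->D; (1,4):dx=-10,dy=+3->D; (1,5):dx=-7,dy=-12->C
  (1,6):dx=-8,dy=-5->C; (1,7):dx=-6,dy=-9->C; (1,8):dx=+1,dy=-4->D; (1,9):dx=-11,dy=-7->C
  (2,3):dx=-1,dy=+6->D; (2,4):dx=-8,dy=+4->D; (2,5):dx=-5,dy=-11->C; (2,6):dx=-6,dy=-4->C
  (2,7):dx=-4,dy=-8->C; (2,8):dx=+3,dy=-3->D; (2,9):dx=-9,dy=-6->C; (3,4):dx=-7,dy=-2->C
  (3,5):dx=-4,dy=-17->C; (3,6):dx=-5,dy=-10->C; (3,7):dx=-3,dy=-14->C; (3,8):dx=+4,dy=-9->D
  (3,9):dx=-8,dy=-12->C; (4,5):dx=+3,dy=-15->D; (4,6):dx=+2,dy=-8->D; (4,7):dx=+4,dy=-12->D
  (4,8):dx=+11,dy=-7->D; (4,9):dx=-1,dy=-10->C; (5,6):dx=-1,dy=+7->D; (5,7):dx=+1,dy=+3->C
  (5,8):dx=+8,dy=+8->C; (5,9):dx=-4,dy=+5->D; (6,7):dx=+2,dy=-4->D; (6,8):dx=+9,dy=+1->C
  (6,9):dx=-3,dy=-2->C; (7,8):dx=+7,dy=+5->C; (7,9):dx=-5,dy=+2->D; (8,9):dx=-12,dy=-3->C
Step 2: C = 21, D = 15, total pairs = 36.
Step 3: tau = (C - D)/(n(n-1)/2) = (21 - 15)/36 = 0.166667.
Step 4: Exact two-sided p-value (enumerate n! = 362880 permutations of y under H0): p = 0.612202.
Step 5: alpha = 0.1. fail to reject H0.

tau_b = 0.1667 (C=21, D=15), p = 0.612202, fail to reject H0.


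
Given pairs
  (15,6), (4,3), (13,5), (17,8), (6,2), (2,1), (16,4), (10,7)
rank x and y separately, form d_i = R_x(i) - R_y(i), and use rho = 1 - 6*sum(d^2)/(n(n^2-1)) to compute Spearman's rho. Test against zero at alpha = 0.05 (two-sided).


Step 1: Rank x and y separately (midranks; no ties here).
rank(x): 15->6, 4->2, 13->5, 17->8, 6->3, 2->1, 16->7, 10->4
rank(y): 6->6, 3->3, 5->5, 8->8, 2->2, 1->1, 4->4, 7->7
Step 2: d_i = R_x(i) - R_y(i); compute d_i^2.
  (6-6)^2=0, (2-3)^2=1, (5-5)^2=0, (8-8)^2=0, (3-2)^2=1, (1-1)^2=0, (7-4)^2=9, (4-7)^2=9
sum(d^2) = 20.
Step 3: rho = 1 - 6*20 / (8*(8^2 - 1)) = 1 - 120/504 = 0.761905.
Step 4: Under H0, t = rho * sqrt((n-2)/(1-rho^2)) = 2.8814 ~ t(6).
Step 5: Two-sided p-value from the t-distribution with 6 df = 0.028005.
Step 6: alpha = 0.05. reject H0.

rho = 0.7619, p = 0.028005, reject H0 at alpha = 0.05.


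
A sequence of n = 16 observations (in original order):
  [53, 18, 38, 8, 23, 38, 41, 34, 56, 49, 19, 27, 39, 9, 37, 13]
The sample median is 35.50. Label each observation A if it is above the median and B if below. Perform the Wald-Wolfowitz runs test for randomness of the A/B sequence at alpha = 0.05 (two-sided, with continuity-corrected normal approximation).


Step 1: Compute median = 35.50; label A = above, B = below.
Labels in order: ABABBAABAABBABAB  (n_A = 8, n_B = 8)
Step 2: Count runs R = 12.
Step 3: Under H0 (random ordering), E[R] = 2*n_A*n_B/(n_A+n_B) + 1 = 2*8*8/16 + 1 = 9.0000.
        Var[R] = 2*n_A*n_B*(2*n_A*n_B - n_A - n_B) / ((n_A+n_B)^2 * (n_A+n_B-1)) = 14336/3840 = 3.7333.
        SD[R] = 1.9322.
Step 4: Continuity-corrected z = (R - 0.5 - E[R]) / SD[R] = (12 - 0.5 - 9.0000) / 1.9322 = 1.2939.
Step 5: Two-sided p-value via normal approximation = 2*(1 - Phi(|z|)) = 0.195709.
Step 6: alpha = 0.05. fail to reject H0.

R = 12, z = 1.2939, p = 0.195709, fail to reject H0.


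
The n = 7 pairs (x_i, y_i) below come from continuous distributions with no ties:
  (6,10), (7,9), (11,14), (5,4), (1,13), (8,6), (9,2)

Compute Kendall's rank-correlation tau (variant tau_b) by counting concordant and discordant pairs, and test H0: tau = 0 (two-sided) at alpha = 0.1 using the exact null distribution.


Step 1: Enumerate the 21 unordered pairs (i,j) with i<j and classify each by sign(x_j-x_i) * sign(y_j-y_i).
  (1,2):dx=+1,dy=-1->D; (1,3):dx=+5,dy=+4->C; (1,4):dx=-1,dy=-6->C; (1,5):dx=-5,dy=+3->D
  (1,6):dx=+2,dy=-4->D; (1,7):dx=+3,dy=-8->D; (2,3):dx=+4,dy=+5->C; (2,4):dx=-2,dy=-5->C
  (2,5):dx=-6,dy=+4->D; (2,6):dx=+1,dy=-3->D; (2,7):dx=+2,dy=-7->D; (3,4):dx=-6,dy=-10->C
  (3,5):dx=-10,dy=-1->C; (3,6):dx=-3,dy=-8->C; (3,7):dx=-2,dy=-12->C; (4,5):dx=-4,dy=+9->D
  (4,6):dx=+3,dy=+2->C; (4,7):dx=+4,dy=-2->D; (5,6):dx=+7,dy=-7->D; (5,7):dx=+8,dy=-11->D
  (6,7):dx=+1,dy=-4->D
Step 2: C = 9, D = 12, total pairs = 21.
Step 3: tau = (C - D)/(n(n-1)/2) = (9 - 12)/21 = -0.142857.
Step 4: Exact two-sided p-value (enumerate n! = 5040 permutations of y under H0): p = 0.772619.
Step 5: alpha = 0.1. fail to reject H0.

tau_b = -0.1429 (C=9, D=12), p = 0.772619, fail to reject H0.
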